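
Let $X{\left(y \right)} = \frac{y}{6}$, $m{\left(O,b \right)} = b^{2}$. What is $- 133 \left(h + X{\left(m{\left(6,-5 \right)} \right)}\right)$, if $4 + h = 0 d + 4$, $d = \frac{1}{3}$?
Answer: $- \frac{3325}{6} \approx -554.17$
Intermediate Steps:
$d = \frac{1}{3} \approx 0.33333$
$X{\left(y \right)} = \frac{y}{6}$ ($X{\left(y \right)} = y \frac{1}{6} = \frac{y}{6}$)
$h = 0$ ($h = -4 + \left(0 \cdot \frac{1}{3} + 4\right) = -4 + \left(0 + 4\right) = -4 + 4 = 0$)
$- 133 \left(h + X{\left(m{\left(6,-5 \right)} \right)}\right) = - 133 \left(0 + \frac{\left(-5\right)^{2}}{6}\right) = - 133 \left(0 + \frac{1}{6} \cdot 25\right) = - 133 \left(0 + \frac{25}{6}\right) = \left(-133\right) \frac{25}{6} = - \frac{3325}{6}$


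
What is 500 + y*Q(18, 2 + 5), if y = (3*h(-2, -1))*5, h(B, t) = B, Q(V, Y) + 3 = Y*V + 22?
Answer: -3850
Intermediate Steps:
Q(V, Y) = 19 + V*Y (Q(V, Y) = -3 + (Y*V + 22) = -3 + (V*Y + 22) = -3 + (22 + V*Y) = 19 + V*Y)
y = -30 (y = (3*(-2))*5 = -6*5 = -30)
500 + y*Q(18, 2 + 5) = 500 - 30*(19 + 18*(2 + 5)) = 500 - 30*(19 + 18*7) = 500 - 30*(19 + 126) = 500 - 30*145 = 500 - 4350 = -3850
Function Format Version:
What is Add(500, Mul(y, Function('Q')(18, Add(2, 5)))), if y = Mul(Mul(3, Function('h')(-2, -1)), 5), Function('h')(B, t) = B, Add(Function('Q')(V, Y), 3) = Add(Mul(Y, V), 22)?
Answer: -3850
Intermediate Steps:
Function('Q')(V, Y) = Add(19, Mul(V, Y)) (Function('Q')(V, Y) = Add(-3, Add(Mul(Y, V), 22)) = Add(-3, Add(Mul(V, Y), 22)) = Add(-3, Add(22, Mul(V, Y))) = Add(19, Mul(V, Y)))
y = -30 (y = Mul(Mul(3, -2), 5) = Mul(-6, 5) = -30)
Add(500, Mul(y, Function('Q')(18, Add(2, 5)))) = Add(500, Mul(-30, Add(19, Mul(18, Add(2, 5))))) = Add(500, Mul(-30, Add(19, Mul(18, 7)))) = Add(500, Mul(-30, Add(19, 126))) = Add(500, Mul(-30, 145)) = Add(500, -4350) = -3850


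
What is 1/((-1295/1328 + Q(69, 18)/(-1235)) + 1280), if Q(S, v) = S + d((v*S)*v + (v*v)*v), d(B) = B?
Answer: 1640080/2060177779 ≈ 0.00079609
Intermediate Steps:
Q(S, v) = S + v³ + S*v² (Q(S, v) = S + ((v*S)*v + (v*v)*v) = S + ((S*v)*v + v²*v) = S + (S*v² + v³) = S + (v³ + S*v²) = S + v³ + S*v²)
1/((-1295/1328 + Q(69, 18)/(-1235)) + 1280) = 1/((-1295/1328 + (69 + 18²*(69 + 18))/(-1235)) + 1280) = 1/((-1295*1/1328 + (69 + 324*87)*(-1/1235)) + 1280) = 1/((-1295/1328 + (69 + 28188)*(-1/1235)) + 1280) = 1/((-1295/1328 + 28257*(-1/1235)) + 1280) = 1/((-1295/1328 - 28257/1235) + 1280) = 1/(-39124621/1640080 + 1280) = 1/(2060177779/1640080) = 1640080/2060177779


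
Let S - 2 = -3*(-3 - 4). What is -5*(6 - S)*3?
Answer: 255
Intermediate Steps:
S = 23 (S = 2 - 3*(-3 - 4) = 2 - 3*(-7) = 2 + 21 = 23)
-5*(6 - S)*3 = -5*(6 - 1*23)*3 = -5*(6 - 23)*3 = -5*(-17)*3 = 85*3 = 255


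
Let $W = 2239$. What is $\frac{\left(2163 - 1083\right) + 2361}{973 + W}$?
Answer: $\frac{3441}{3212} \approx 1.0713$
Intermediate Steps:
$\frac{\left(2163 - 1083\right) + 2361}{973 + W} = \frac{\left(2163 - 1083\right) + 2361}{973 + 2239} = \frac{\left(2163 - 1083\right) + 2361}{3212} = \left(1080 + 2361\right) \frac{1}{3212} = 3441 \cdot \frac{1}{3212} = \frac{3441}{3212}$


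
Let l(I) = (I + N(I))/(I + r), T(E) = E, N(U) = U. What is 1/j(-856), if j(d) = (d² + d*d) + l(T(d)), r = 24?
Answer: 52/76204651 ≈ 6.8237e-7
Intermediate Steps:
l(I) = 2*I/(24 + I) (l(I) = (I + I)/(I + 24) = (2*I)/(24 + I) = 2*I/(24 + I))
j(d) = 2*d² + 2*d/(24 + d) (j(d) = (d² + d*d) + 2*d/(24 + d) = (d² + d²) + 2*d/(24 + d) = 2*d² + 2*d/(24 + d))
1/j(-856) = 1/(2*(-856)*(1 - 856*(24 - 856))/(24 - 856)) = 1/(2*(-856)*(1 - 856*(-832))/(-832)) = 1/(2*(-856)*(-1/832)*(1 + 712192)) = 1/(2*(-856)*(-1/832)*712193) = 1/(76204651/52) = 52/76204651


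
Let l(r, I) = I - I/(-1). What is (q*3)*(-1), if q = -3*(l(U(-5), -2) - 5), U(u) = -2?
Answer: -81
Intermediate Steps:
l(r, I) = 2*I (l(r, I) = I - I*(-1) = I - (-1)*I = I + I = 2*I)
q = 27 (q = -3*(2*(-2) - 5) = -3*(-4 - 5) = -3*(-9) = 27)
(q*3)*(-1) = (27*3)*(-1) = 81*(-1) = -81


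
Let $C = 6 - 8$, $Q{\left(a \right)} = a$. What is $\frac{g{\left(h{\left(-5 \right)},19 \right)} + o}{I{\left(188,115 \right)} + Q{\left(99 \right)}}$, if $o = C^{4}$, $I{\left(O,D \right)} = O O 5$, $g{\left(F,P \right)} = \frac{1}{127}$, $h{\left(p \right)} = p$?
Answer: $\frac{2033}{22456013} \approx 9.0533 \cdot 10^{-5}$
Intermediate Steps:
$g{\left(F,P \right)} = \frac{1}{127}$
$C = -2$ ($C = 6 - 8 = -2$)
$I{\left(O,D \right)} = 5 O^{2}$ ($I{\left(O,D \right)} = O^{2} \cdot 5 = 5 O^{2}$)
$o = 16$ ($o = \left(-2\right)^{4} = 16$)
$\frac{g{\left(h{\left(-5 \right)},19 \right)} + o}{I{\left(188,115 \right)} + Q{\left(99 \right)}} = \frac{\frac{1}{127} + 16}{5 \cdot 188^{2} + 99} = \frac{2033}{127 \left(5 \cdot 35344 + 99\right)} = \frac{2033}{127 \left(176720 + 99\right)} = \frac{2033}{127 \cdot 176819} = \frac{2033}{127} \cdot \frac{1}{176819} = \frac{2033}{22456013}$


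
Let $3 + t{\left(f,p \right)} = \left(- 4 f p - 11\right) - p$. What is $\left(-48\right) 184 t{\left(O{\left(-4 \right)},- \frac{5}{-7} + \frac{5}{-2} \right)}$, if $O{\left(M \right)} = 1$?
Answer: $\frac{313536}{7} \approx 44791.0$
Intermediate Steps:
$t{\left(f,p \right)} = -14 - p - 4 f p$ ($t{\left(f,p \right)} = -3 - \left(11 + p - - 4 f p\right) = -3 - \left(11 + p + 4 f p\right) = -14 - p - 4 f p$)
$\left(-48\right) 184 t{\left(O{\left(-4 \right)},- \frac{5}{-7} + \frac{5}{-2} \right)} = \left(-48\right) 184 \left(-14 - \left(- \frac{5}{-7} + \frac{5}{-2}\right) - 4 \left(- \frac{5}{-7} + \frac{5}{-2}\right)\right) = - 8832 \left(-14 - \left(\left(-5\right) \left(- \frac{1}{7}\right) + 5 \left(- \frac{1}{2}\right)\right) - 4 \left(\left(-5\right) \left(- \frac{1}{7}\right) + 5 \left(- \frac{1}{2}\right)\right)\right) = - 8832 \left(-14 - \left(\frac{5}{7} - \frac{5}{2}\right) - 4 \left(\frac{5}{7} - \frac{5}{2}\right)\right) = - 8832 \left(-14 - - \frac{25}{14} - 4 \left(- \frac{25}{14}\right)\right) = - 8832 \left(-14 + \frac{25}{14} + \frac{50}{7}\right) = \left(-8832\right) \left(- \frac{71}{14}\right) = \frac{313536}{7}$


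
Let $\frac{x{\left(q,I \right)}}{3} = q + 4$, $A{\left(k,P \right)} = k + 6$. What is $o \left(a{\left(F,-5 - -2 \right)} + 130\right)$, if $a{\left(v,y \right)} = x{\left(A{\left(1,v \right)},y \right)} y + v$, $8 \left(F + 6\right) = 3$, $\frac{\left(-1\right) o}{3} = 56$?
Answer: $-4263$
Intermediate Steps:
$o = -168$ ($o = \left(-3\right) 56 = -168$)
$F = - \frac{45}{8}$ ($F = -6 + \frac{1}{8} \cdot 3 = -6 + \frac{3}{8} = - \frac{45}{8} \approx -5.625$)
$A{\left(k,P \right)} = 6 + k$
$x{\left(q,I \right)} = 12 + 3 q$ ($x{\left(q,I \right)} = 3 \left(q + 4\right) = 3 \left(4 + q\right) = 12 + 3 q$)
$a{\left(v,y \right)} = v + 33 y$ ($a{\left(v,y \right)} = \left(12 + 3 \left(6 + 1\right)\right) y + v = \left(12 + 3 \cdot 7\right) y + v = \left(12 + 21\right) y + v = 33 y + v = v + 33 y$)
$o \left(a{\left(F,-5 - -2 \right)} + 130\right) = - 168 \left(\left(- \frac{45}{8} + 33 \left(-5 - -2\right)\right) + 130\right) = - 168 \left(\left(- \frac{45}{8} + 33 \left(-5 + 2\right)\right) + 130\right) = - 168 \left(\left(- \frac{45}{8} + 33 \left(-3\right)\right) + 130\right) = - 168 \left(\left(- \frac{45}{8} - 99\right) + 130\right) = - 168 \left(- \frac{837}{8} + 130\right) = \left(-168\right) \frac{203}{8} = -4263$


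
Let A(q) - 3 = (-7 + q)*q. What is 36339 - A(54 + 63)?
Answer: 23466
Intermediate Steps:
A(q) = 3 + q*(-7 + q) (A(q) = 3 + (-7 + q)*q = 3 + q*(-7 + q))
36339 - A(54 + 63) = 36339 - (3 + (54 + 63)² - 7*(54 + 63)) = 36339 - (3 + 117² - 7*117) = 36339 - (3 + 13689 - 819) = 36339 - 1*12873 = 36339 - 12873 = 23466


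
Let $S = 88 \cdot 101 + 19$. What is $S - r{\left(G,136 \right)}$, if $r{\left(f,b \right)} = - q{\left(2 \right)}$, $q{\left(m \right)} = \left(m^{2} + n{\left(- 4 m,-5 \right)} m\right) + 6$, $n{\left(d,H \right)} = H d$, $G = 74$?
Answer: $8997$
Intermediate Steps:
$S = 8907$ ($S = 8888 + 19 = 8907$)
$q{\left(m \right)} = 6 + 21 m^{2}$ ($q{\left(m \right)} = \left(m^{2} + - 5 \left(- 4 m\right) m\right) + 6 = \left(m^{2} + 20 m m\right) + 6 = \left(m^{2} + 20 m^{2}\right) + 6 = 21 m^{2} + 6 = 6 + 21 m^{2}$)
$r{\left(f,b \right)} = -90$ ($r{\left(f,b \right)} = - (6 + 21 \cdot 2^{2}) = - (6 + 21 \cdot 4) = - (6 + 84) = \left(-1\right) 90 = -90$)
$S - r{\left(G,136 \right)} = 8907 - -90 = 8907 + 90 = 8997$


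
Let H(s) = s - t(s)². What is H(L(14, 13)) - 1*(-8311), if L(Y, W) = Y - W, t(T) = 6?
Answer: 8276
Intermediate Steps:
H(s) = -36 + s (H(s) = s - 1*6² = s - 1*36 = s - 36 = -36 + s)
H(L(14, 13)) - 1*(-8311) = (-36 + (14 - 1*13)) - 1*(-8311) = (-36 + (14 - 13)) + 8311 = (-36 + 1) + 8311 = -35 + 8311 = 8276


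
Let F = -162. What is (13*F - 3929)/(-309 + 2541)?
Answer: -6035/2232 ≈ -2.7039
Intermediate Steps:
(13*F - 3929)/(-309 + 2541) = (13*(-162) - 3929)/(-309 + 2541) = (-2106 - 3929)/2232 = -6035*1/2232 = -6035/2232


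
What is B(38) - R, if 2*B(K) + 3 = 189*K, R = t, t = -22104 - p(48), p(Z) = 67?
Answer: 51521/2 ≈ 25761.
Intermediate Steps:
t = -22171 (t = -22104 - 1*67 = -22104 - 67 = -22171)
R = -22171
B(K) = -3/2 + 189*K/2 (B(K) = -3/2 + (189*K)/2 = -3/2 + 189*K/2)
B(38) - R = (-3/2 + (189/2)*38) - 1*(-22171) = (-3/2 + 3591) + 22171 = 7179/2 + 22171 = 51521/2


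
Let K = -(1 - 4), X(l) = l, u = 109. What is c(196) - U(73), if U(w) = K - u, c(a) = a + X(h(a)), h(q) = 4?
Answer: 306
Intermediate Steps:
c(a) = 4 + a (c(a) = a + 4 = 4 + a)
K = 3 (K = -1*(-3) = 3)
U(w) = -106 (U(w) = 3 - 1*109 = 3 - 109 = -106)
c(196) - U(73) = (4 + 196) - 1*(-106) = 200 + 106 = 306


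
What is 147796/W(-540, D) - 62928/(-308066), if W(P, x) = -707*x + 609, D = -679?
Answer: 997079222/1948363417 ≈ 0.51175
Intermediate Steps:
W(P, x) = 609 - 707*x
147796/W(-540, D) - 62928/(-308066) = 147796/(609 - 707*(-679)) - 62928/(-308066) = 147796/(609 + 480053) - 62928*(-1/308066) = 147796/480662 + 1656/8107 = 147796*(1/480662) + 1656/8107 = 73898/240331 + 1656/8107 = 997079222/1948363417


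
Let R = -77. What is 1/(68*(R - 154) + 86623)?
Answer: 1/70915 ≈ 1.4101e-5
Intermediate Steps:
1/(68*(R - 154) + 86623) = 1/(68*(-77 - 154) + 86623) = 1/(68*(-231) + 86623) = 1/(-15708 + 86623) = 1/70915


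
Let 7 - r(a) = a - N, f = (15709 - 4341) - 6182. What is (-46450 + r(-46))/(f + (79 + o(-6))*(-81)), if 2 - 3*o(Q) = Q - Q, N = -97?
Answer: 6642/181 ≈ 36.696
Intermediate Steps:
f = 5186 (f = 11368 - 6182 = 5186)
o(Q) = ⅔ (o(Q) = ⅔ - (Q - Q)/3 = ⅔ - ⅓*0 = ⅔ + 0 = ⅔)
r(a) = -90 - a (r(a) = 7 - (a - 1*(-97)) = 7 - (a + 97) = 7 - (97 + a) = 7 + (-97 - a) = -90 - a)
(-46450 + r(-46))/(f + (79 + o(-6))*(-81)) = (-46450 + (-90 - 1*(-46)))/(5186 + (79 + ⅔)*(-81)) = (-46450 + (-90 + 46))/(5186 + (239/3)*(-81)) = (-46450 - 44)/(5186 - 6453) = -46494/(-1267) = -46494*(-1/1267) = 6642/181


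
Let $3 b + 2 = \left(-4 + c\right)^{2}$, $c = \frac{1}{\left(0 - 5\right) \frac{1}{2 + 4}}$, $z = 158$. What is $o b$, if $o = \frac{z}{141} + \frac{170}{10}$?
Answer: $\frac{319886}{2115} \approx 151.25$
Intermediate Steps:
$c = - \frac{6}{5}$ ($c = \frac{1}{\left(-5\right) \frac{1}{6}} = \frac{1}{- \frac{5}{6}} = - \frac{6}{5} \approx -1.2$)
$b = \frac{626}{75}$ ($b = - \frac{2}{3} + \frac{\left(-4 - \frac{6}{5}\right)^{2}}{3} = - \frac{2}{3} + \frac{\left(- \frac{26}{5}\right)^{2}}{3} = - \frac{2}{3} + \frac{1}{3} \cdot \frac{676}{25} = - \frac{2}{3} + \frac{676}{75} = \frac{626}{75} \approx 8.3467$)
$o = \frac{2555}{141}$ ($o = \frac{158}{141} + \frac{170}{10} = 158 \cdot \frac{1}{141} + 170 \cdot \frac{1}{10} = \frac{158}{141} + 17 = \frac{2555}{141} \approx 18.121$)
$o b = \frac{2555}{141} \cdot \frac{626}{75} = \frac{319886}{2115}$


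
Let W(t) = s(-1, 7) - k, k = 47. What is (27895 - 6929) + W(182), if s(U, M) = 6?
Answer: 20925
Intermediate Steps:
W(t) = -41 (W(t) = 6 - 1*47 = 6 - 47 = -41)
(27895 - 6929) + W(182) = (27895 - 6929) - 41 = 20966 - 41 = 20925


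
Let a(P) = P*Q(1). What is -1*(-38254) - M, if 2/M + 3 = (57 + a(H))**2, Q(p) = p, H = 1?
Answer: 128571692/3361 ≈ 38254.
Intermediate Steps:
a(P) = P (a(P) = P*1 = P)
M = 2/3361 (M = 2/(-3 + (57 + 1)**2) = 2/(-3 + 58**2) = 2/(-3 + 3364) = 2/3361 ≈ 0.00059506)
-1*(-38254) - M = -1*(-38254) - 1*2/3361 = 38254 - 2/3361 = 128571692/3361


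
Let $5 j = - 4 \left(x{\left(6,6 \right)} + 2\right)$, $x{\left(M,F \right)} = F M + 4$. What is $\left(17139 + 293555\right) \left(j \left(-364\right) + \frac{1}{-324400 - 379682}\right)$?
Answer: $\frac{6688623920938273}{1760205} \approx 3.7999 \cdot 10^{9}$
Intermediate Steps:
$x{\left(M,F \right)} = 4 + F M$
$j = - \frac{168}{5}$ ($j = \frac{\left(-4\right) \left(\left(4 + 6 \cdot 6\right) + 2\right)}{5} = \frac{\left(-4\right) \left(\left(4 + 36\right) + 2\right)}{5} = \frac{\left(-4\right) \left(40 + 2\right)}{5} = \frac{\left(-4\right) 42}{5} = \frac{1}{5} \left(-168\right) = - \frac{168}{5} \approx -33.6$)
$\left(17139 + 293555\right) \left(j \left(-364\right) + \frac{1}{-324400 - 379682}\right) = \left(17139 + 293555\right) \left(\left(- \frac{168}{5}\right) \left(-364\right) + \frac{1}{-324400 - 379682}\right) = 310694 \left(\frac{61152}{5} + \frac{1}{-704082}\right) = 310694 \left(\frac{61152}{5} - \frac{1}{704082}\right) = 310694 \cdot \frac{43056022459}{3520410} = \frac{6688623920938273}{1760205}$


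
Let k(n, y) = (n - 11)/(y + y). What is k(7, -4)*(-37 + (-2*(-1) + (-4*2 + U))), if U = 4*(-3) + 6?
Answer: -49/2 ≈ -24.500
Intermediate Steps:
U = -6 (U = -12 + 6 = -6)
k(n, y) = (-11 + n)/(2*y) (k(n, y) = (-11 + n)/((2*y)) = (-11 + n)*(1/(2*y)) = (-11 + n)/(2*y))
k(7, -4)*(-37 + (-2*(-1) + (-4*2 + U))) = ((1/2)*(-11 + 7)/(-4))*(-37 + (-2*(-1) + (-4*2 - 6))) = ((1/2)*(-1/4)*(-4))*(-37 + (2 + (-8 - 6))) = (-37 + (2 - 14))/2 = (-37 - 12)/2 = (1/2)*(-49) = -49/2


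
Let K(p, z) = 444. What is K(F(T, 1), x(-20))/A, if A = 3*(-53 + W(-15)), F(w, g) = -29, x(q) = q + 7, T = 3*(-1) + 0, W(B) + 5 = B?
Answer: -148/73 ≈ -2.0274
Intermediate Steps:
W(B) = -5 + B
T = -3 (T = -3 + 0 = -3)
x(q) = 7 + q
A = -219 (A = 3*(-53 + (-5 - 15)) = 3*(-53 - 20) = 3*(-73) = -219)
K(F(T, 1), x(-20))/A = 444/(-219) = 444*(-1/219) = -148/73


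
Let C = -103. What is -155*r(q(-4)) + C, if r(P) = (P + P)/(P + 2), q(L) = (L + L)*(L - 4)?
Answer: -13319/33 ≈ -403.61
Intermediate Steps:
q(L) = 2*L*(-4 + L) (q(L) = (2*L)*(-4 + L) = 2*L*(-4 + L))
r(P) = 2*P/(2 + P) (r(P) = (2*P)/(2 + P) = 2*P/(2 + P))
-155*r(q(-4)) + C = -310*2*(-4)*(-4 - 4)/(2 + 2*(-4)*(-4 - 4)) - 103 = -310*2*(-4)*(-8)/(2 + 2*(-4)*(-8)) - 103 = -310*64/(2 + 64) - 103 = -310*64/66 - 103 = -155*64/33 - 103 = -9920/33 - 103 = -13319/33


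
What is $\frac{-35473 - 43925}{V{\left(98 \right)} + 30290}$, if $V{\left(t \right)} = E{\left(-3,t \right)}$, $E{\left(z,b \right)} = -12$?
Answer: $- \frac{39699}{15139} \approx -2.6223$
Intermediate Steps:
$V{\left(t \right)} = -12$
$\frac{-35473 - 43925}{V{\left(98 \right)} + 30290} = \frac{-35473 - 43925}{-12 + 30290} = - \frac{79398}{30278} = \left(-79398\right) \frac{1}{30278} = - \frac{39699}{15139}$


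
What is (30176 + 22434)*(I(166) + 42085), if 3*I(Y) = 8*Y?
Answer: 6712141630/3 ≈ 2.2374e+9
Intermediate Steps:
I(Y) = 8*Y/3 (I(Y) = (8*Y)/3 = 8*Y/3)
(30176 + 22434)*(I(166) + 42085) = (30176 + 22434)*((8/3)*166 + 42085) = 52610*(1328/3 + 42085) = 52610*(127583/3) = 6712141630/3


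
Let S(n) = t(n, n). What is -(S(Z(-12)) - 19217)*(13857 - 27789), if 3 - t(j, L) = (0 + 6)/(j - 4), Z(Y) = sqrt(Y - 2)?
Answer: -1338391512/5 + 13932*I*sqrt(14)/5 ≈ -2.6768e+8 + 10426.0*I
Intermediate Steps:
Z(Y) = sqrt(-2 + Y)
t(j, L) = 3 - 6/(-4 + j) (t(j, L) = 3 - (0 + 6)/(j - 4) = 3 - 6/(-4 + j))
S(n) = 3*(-6 + n)/(-4 + n)
-(S(Z(-12)) - 19217)*(13857 - 27789) = -(3*(-6 + sqrt(-2 - 12))/(-4 + sqrt(-2 - 12)) - 19217)*(13857 - 27789) = -(3*(-6 + sqrt(-14))/(-4 + sqrt(-14)) - 19217)*(-13932) = -(3*(-6 + I*sqrt(14))/(-4 + I*sqrt(14)) - 19217)*(-13932) = -(-19217 + 3*(-6 + I*sqrt(14))/(-4 + I*sqrt(14)))*(-13932) = -(267731244 - 41796*(-6 + I*sqrt(14))/(-4 + I*sqrt(14))) = -267731244 + 41796*(-6 + I*sqrt(14))/(-4 + I*sqrt(14))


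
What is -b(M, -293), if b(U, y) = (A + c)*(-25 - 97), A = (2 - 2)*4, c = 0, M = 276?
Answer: 0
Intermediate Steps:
A = 0 (A = 0*4 = 0)
b(U, y) = 0 (b(U, y) = (0 + 0)*(-25 - 97) = 0*(-122) = 0)
-b(M, -293) = -1*0 = 0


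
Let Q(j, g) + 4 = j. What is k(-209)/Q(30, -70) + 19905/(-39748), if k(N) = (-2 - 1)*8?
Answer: -735741/516724 ≈ -1.4239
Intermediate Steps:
Q(j, g) = -4 + j
k(N) = -24 (k(N) = -3*8 = -24)
k(-209)/Q(30, -70) + 19905/(-39748) = -24/(-4 + 30) + 19905/(-39748) = -24/26 + 19905*(-1/39748) = -24*1/26 - 19905/39748 = -12/13 - 19905/39748 = -735741/516724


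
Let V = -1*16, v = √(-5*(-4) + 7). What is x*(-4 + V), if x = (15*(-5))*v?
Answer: 4500*√3 ≈ 7794.2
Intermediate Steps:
v = 3*√3 (v = √(20 + 7) = √27 = 3*√3 ≈ 5.1962)
V = -16
x = -225*√3 (x = (15*(-5))*(3*√3) = -225*√3 ≈ -389.71)
x*(-4 + V) = (-225*√3)*(-4 - 16) = -225*√3*(-20) = 4500*√3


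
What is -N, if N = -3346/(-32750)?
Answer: -1673/16375 ≈ -0.10217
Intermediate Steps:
N = 1673/16375 (N = -3346*(-1/32750) = 1673/16375 ≈ 0.10217)
-N = -1*1673/16375 = -1673/16375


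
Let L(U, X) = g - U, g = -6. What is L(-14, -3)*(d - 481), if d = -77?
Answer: -4464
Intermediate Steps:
L(U, X) = -6 - U
L(-14, -3)*(d - 481) = (-6 - 1*(-14))*(-77 - 481) = (-6 + 14)*(-558) = 8*(-558) = -4464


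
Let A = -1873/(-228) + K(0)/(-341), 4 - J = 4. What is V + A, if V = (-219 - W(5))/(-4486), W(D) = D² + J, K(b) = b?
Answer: 4228955/511404 ≈ 8.2693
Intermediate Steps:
J = 0 (J = 4 - 1*4 = 4 - 4 = 0)
W(D) = D² (W(D) = D² + 0 = D²)
A = 1873/228 (A = -1873/(-228) + 0/(-341) = -1873*(-1/228) + 0*(-1/341) = 1873/228 + 0 = 1873/228 ≈ 8.2149)
V = 122/2243 (V = (-219 - 1*5²)/(-4486) = (-219 - 1*25)*(-1/4486) = (-219 - 25)*(-1/4486) = -244*(-1/4486) = 122/2243 ≈ 0.054391)
V + A = 122/2243 + 1873/228 = 4228955/511404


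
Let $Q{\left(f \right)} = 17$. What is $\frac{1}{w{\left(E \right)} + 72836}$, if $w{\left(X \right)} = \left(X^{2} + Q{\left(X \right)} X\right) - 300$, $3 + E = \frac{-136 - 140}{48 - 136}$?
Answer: $\frac{484}{35108555} \approx 1.3786 \cdot 10^{-5}$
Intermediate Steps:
$E = \frac{3}{22}$ ($E = -3 + \frac{-136 - 140}{48 - 136} = -3 - \frac{276}{-88} = -3 - - \frac{69}{22} = -3 + \frac{69}{22} = \frac{3}{22} \approx 0.13636$)
$w{\left(X \right)} = -300 + X^{2} + 17 X$ ($w{\left(X \right)} = \left(X^{2} + 17 X\right) - 300 = -300 + X^{2} + 17 X$)
$\frac{1}{w{\left(E \right)} + 72836} = \frac{1}{\left(-300 + \left(\frac{3}{22}\right)^{2} + 17 \cdot \frac{3}{22}\right) + 72836} = \frac{1}{\left(-300 + \frac{9}{484} + \frac{51}{22}\right) + 72836} = \frac{1}{- \frac{144069}{484} + 72836} = \frac{1}{\frac{35108555}{484}} = \frac{484}{35108555}$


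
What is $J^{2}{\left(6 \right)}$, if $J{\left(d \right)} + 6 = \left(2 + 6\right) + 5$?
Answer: $49$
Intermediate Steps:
$J{\left(d \right)} = 7$ ($J{\left(d \right)} = -6 + \left(\left(2 + 6\right) + 5\right) = -6 + \left(8 + 5\right) = -6 + 13 = 7$)
$J^{2}{\left(6 \right)} = 7^{2} = 49$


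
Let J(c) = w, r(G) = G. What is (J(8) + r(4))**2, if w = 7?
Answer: 121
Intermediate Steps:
J(c) = 7
(J(8) + r(4))**2 = (7 + 4)**2 = 11**2 = 121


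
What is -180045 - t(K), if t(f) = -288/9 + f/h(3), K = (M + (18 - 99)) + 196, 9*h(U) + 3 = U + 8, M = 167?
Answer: -721321/4 ≈ -1.8033e+5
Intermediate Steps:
h(U) = 5/9 + U/9 (h(U) = -⅓ + (U + 8)/9 = -⅓ + (8 + U)/9 = -⅓ + (8/9 + U/9) = 5/9 + U/9)
K = 282 (K = (167 + (18 - 99)) + 196 = (167 - 81) + 196 = 86 + 196 = 282)
t(f) = -32 + 9*f/8 (t(f) = -288/9 + f/(5/9 + (⅑)*3) = -288*⅑ + f/(5/9 + ⅓) = -32 + f/(8/9) = -32 + f*(9/8) = -32 + 9*f/8)
-180045 - t(K) = -180045 - (-32 + (9/8)*282) = -180045 - (-32 + 1269/4) = -180045 - 1*1141/4 = -180045 - 1141/4 = -721321/4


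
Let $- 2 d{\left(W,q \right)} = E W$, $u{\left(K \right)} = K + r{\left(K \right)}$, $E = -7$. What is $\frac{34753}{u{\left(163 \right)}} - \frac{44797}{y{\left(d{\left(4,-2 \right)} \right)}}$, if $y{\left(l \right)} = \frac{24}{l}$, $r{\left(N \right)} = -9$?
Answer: $- \frac{23937065}{924} \approx -25906.0$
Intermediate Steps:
$u{\left(K \right)} = -9 + K$ ($u{\left(K \right)} = K - 9 = -9 + K$)
$d{\left(W,q \right)} = \frac{7 W}{2}$ ($d{\left(W,q \right)} = - \frac{\left(-7\right) W}{2} = \frac{7 W}{2}$)
$\frac{34753}{u{\left(163 \right)}} - \frac{44797}{y{\left(d{\left(4,-2 \right)} \right)}} = \frac{34753}{-9 + 163} - \frac{44797}{24 \frac{1}{\frac{7}{2} \cdot 4}} = \frac{34753}{154} - \frac{44797}{24 \cdot \frac{1}{14}} = 34753 \cdot \frac{1}{154} - \frac{44797}{24 \cdot \frac{1}{14}} = \frac{34753}{154} - \frac{44797}{\frac{12}{7}} = \frac{34753}{154} - \frac{313579}{12} = - \frac{23937065}{924}$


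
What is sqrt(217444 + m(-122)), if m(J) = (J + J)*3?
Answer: 2*sqrt(54178) ≈ 465.52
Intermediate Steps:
m(J) = 6*J (m(J) = (2*J)*3 = 6*J)
sqrt(217444 + m(-122)) = sqrt(217444 + 6*(-122)) = sqrt(217444 - 732) = sqrt(216712) = 2*sqrt(54178)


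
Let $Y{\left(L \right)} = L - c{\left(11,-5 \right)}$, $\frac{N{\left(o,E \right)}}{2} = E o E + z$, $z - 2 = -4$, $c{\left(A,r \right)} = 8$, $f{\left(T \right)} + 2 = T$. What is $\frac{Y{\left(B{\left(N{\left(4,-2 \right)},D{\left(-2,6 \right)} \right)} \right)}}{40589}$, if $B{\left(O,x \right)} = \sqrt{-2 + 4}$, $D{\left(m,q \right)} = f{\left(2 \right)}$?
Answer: $- \frac{8}{40589} + \frac{\sqrt{2}}{40589} \approx -0.00016226$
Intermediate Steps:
$f{\left(T \right)} = -2 + T$
$D{\left(m,q \right)} = 0$ ($D{\left(m,q \right)} = -2 + 2 = 0$)
$z = -2$ ($z = 2 - 4 = -2$)
$N{\left(o,E \right)} = -4 + 2 o E^{2}$ ($N{\left(o,E \right)} = 2 \left(E o E - 2\right) = 2 \left(o E^{2} - 2\right) = 2 \left(-2 + o E^{2}\right) = -4 + 2 o E^{2}$)
$B{\left(O,x \right)} = \sqrt{2}$
$Y{\left(L \right)} = -8 + L$ ($Y{\left(L \right)} = L - 8 = -8 + L$)
$\frac{Y{\left(B{\left(N{\left(4,-2 \right)},D{\left(-2,6 \right)} \right)} \right)}}{40589} = \frac{-8 + \sqrt{2}}{40589} = \left(-8 + \sqrt{2}\right) \frac{1}{40589} = - \frac{8}{40589} + \frac{\sqrt{2}}{40589}$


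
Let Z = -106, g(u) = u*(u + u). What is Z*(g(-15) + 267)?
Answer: -76002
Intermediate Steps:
g(u) = 2*u**2 (g(u) = u*(2*u) = 2*u**2)
Z*(g(-15) + 267) = -106*(2*(-15)**2 + 267) = -106*(2*225 + 267) = -106*(450 + 267) = -106*717 = -76002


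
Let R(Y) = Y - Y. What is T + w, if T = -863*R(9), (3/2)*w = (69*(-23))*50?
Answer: -52900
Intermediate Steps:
R(Y) = 0
w = -52900 (w = 2*((69*(-23))*50)/3 = 2*(-1587*50)/3 = (⅔)*(-79350) = -52900)
T = 0 (T = -863*0 = 0)
T + w = 0 - 52900 = -52900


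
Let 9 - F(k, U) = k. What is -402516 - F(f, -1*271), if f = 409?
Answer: -402116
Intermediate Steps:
F(k, U) = 9 - k
-402516 - F(f, -1*271) = -402516 - (9 - 1*409) = -402516 - (9 - 409) = -402516 - 1*(-400) = -402516 + 400 = -402116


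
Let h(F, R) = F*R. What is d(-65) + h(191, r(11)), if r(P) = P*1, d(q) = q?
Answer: 2036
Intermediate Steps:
r(P) = P
d(-65) + h(191, r(11)) = -65 + 191*11 = -65 + 2101 = 2036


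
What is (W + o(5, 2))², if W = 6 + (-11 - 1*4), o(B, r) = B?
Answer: 16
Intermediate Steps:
W = -9 (W = 6 + (-11 - 4) = 6 - 15 = -9)
(W + o(5, 2))² = (-9 + 5)² = (-4)² = 16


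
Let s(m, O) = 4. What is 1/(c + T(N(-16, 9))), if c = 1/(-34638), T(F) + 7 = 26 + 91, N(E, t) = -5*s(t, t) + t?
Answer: 34638/3810179 ≈ 0.0090909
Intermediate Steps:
N(E, t) = -20 + t (N(E, t) = -5*4 + t = -20 + t)
T(F) = 110 (T(F) = -7 + (26 + 91) = -7 + 117 = 110)
c = -1/34638 ≈ -2.8870e-5
1/(c + T(N(-16, 9))) = 1/(-1/34638 + 110) = 1/(3810179/34638) = 34638/3810179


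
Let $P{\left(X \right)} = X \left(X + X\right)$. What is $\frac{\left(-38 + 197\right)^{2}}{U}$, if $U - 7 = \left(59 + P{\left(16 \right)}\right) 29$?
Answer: $\frac{8427}{5522} \approx 1.5261$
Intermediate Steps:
$P{\left(X \right)} = 2 X^{2}$ ($P{\left(X \right)} = X 2 X = 2 X^{2}$)
$U = 16566$ ($U = 7 + \left(59 + 2 \cdot 16^{2}\right) 29 = 7 + \left(59 + 2 \cdot 256\right) 29 = 7 + \left(59 + 512\right) 29 = 7 + 571 \cdot 29 = 7 + 16559 = 16566$)
$\frac{\left(-38 + 197\right)^{2}}{U} = \frac{\left(-38 + 197\right)^{2}}{16566} = 159^{2} \cdot \frac{1}{16566} = 25281 \cdot \frac{1}{16566} = \frac{8427}{5522}$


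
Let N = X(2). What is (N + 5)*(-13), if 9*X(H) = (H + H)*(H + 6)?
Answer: -1001/9 ≈ -111.22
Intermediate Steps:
X(H) = 2*H*(6 + H)/9 (X(H) = ((H + H)*(H + 6))/9 = ((2*H)*(6 + H))/9 = (2*H*(6 + H))/9 = 2*H*(6 + H)/9)
N = 32/9 (N = (2/9)*2*(6 + 2) = (2/9)*2*8 = 32/9 ≈ 3.5556)
(N + 5)*(-13) = (32/9 + 5)*(-13) = (77/9)*(-13) = -1001/9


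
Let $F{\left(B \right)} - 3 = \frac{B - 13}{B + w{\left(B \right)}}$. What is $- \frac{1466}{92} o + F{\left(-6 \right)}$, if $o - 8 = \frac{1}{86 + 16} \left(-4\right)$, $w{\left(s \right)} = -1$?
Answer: $- \frac{994673}{8211} \approx -121.14$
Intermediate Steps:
$F{\left(B \right)} = 3 + \frac{-13 + B}{-1 + B}$ ($F{\left(B \right)} = 3 + \frac{B - 13}{B - 1} = 3 + \frac{-13 + B}{-1 + B}$)
$o = \frac{406}{51}$ ($o = 8 + \frac{1}{86 + 16} \left(-4\right) = 8 + \frac{1}{102} \left(-4\right) = 8 - \frac{2}{51} = \frac{406}{51} \approx 7.9608$)
$- \frac{1466}{92} o + F{\left(-6 \right)} = - \frac{1466}{92} \cdot \frac{406}{51} + \frac{4 \left(-4 - 6\right)}{-1 - 6} = \left(-1466\right) \frac{1}{92} \cdot \frac{406}{51} + 4 \frac{1}{-7} \left(-10\right) = \left(- \frac{733}{46}\right) \frac{406}{51} + 4 \left(- \frac{1}{7}\right) \left(-10\right) = - \frac{148799}{1173} + \frac{40}{7} = - \frac{994673}{8211}$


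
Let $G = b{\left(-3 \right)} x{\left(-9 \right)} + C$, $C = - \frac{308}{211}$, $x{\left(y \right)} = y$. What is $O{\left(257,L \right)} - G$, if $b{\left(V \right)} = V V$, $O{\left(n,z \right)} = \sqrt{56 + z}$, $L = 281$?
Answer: $\frac{17399}{211} + \sqrt{337} \approx 100.82$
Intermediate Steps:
$b{\left(V \right)} = V^{2}$
$C = - \frac{308}{211}$ ($C = \left(-308\right) \frac{1}{211} = - \frac{308}{211} \approx -1.4597$)
$G = - \frac{17399}{211}$ ($G = \left(-3\right)^{2} \left(-9\right) - \frac{308}{211} = 9 \left(-9\right) - \frac{308}{211} = -81 - \frac{308}{211} = - \frac{17399}{211} \approx -82.46$)
$O{\left(257,L \right)} - G = \sqrt{56 + 281} - - \frac{17399}{211} = \sqrt{337} + \frac{17399}{211} = \frac{17399}{211} + \sqrt{337}$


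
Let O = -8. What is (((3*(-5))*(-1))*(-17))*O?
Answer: 2040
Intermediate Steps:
(((3*(-5))*(-1))*(-17))*O = (((3*(-5))*(-1))*(-17))*(-8) = (-15*(-1)*(-17))*(-8) = (15*(-17))*(-8) = -255*(-8) = 2040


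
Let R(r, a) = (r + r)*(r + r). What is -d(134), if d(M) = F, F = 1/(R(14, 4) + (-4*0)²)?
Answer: -1/784 ≈ -0.0012755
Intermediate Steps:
R(r, a) = 4*r² (R(r, a) = (2*r)*(2*r) = 4*r²)
F = 1/784 (F = 1/(4*14² + (-4*0)²) = 1/(4*196 + 0²) = 1/(784 + 0) = 1/784 ≈ 0.0012755)
d(M) = 1/784
-d(134) = -1*1/784 = -1/784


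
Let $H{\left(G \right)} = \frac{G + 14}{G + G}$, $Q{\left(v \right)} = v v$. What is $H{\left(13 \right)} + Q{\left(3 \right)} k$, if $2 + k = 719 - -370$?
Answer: $\frac{254385}{26} \approx 9784.0$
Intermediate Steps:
$Q{\left(v \right)} = v^{2}$
$H{\left(G \right)} = \frac{14 + G}{2 G}$
$k = 1087$ ($k = -2 + \left(719 - -370\right) = -2 + \left(719 + 370\right) = -2 + 1089 = 1087$)
$H{\left(13 \right)} + Q{\left(3 \right)} k = \frac{14 + 13}{2 \cdot 13} + 3^{2} \cdot 1087 = \frac{1}{2} \cdot \frac{1}{13} \cdot 27 + 9 \cdot 1087 = \frac{27}{26} + 9783 = \frac{254385}{26}$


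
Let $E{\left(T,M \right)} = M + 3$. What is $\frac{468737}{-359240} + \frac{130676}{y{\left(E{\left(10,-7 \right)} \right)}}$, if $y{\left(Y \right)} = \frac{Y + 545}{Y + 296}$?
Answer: $\frac{13707407915363}{194348840} \approx 70530.0$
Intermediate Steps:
$E{\left(T,M \right)} = 3 + M$
$y{\left(Y \right)} = \frac{545 + Y}{296 + Y}$
$\frac{468737}{-359240} + \frac{130676}{y{\left(E{\left(10,-7 \right)} \right)}} = \frac{468737}{-359240} + \frac{130676}{\frac{1}{296 + \left(3 - 7\right)} \left(545 + \left(3 - 7\right)\right)} = 468737 \left(- \frac{1}{359240}\right) + \frac{130676}{\frac{1}{296 - 4} \left(545 - 4\right)} = - \frac{468737}{359240} + \frac{130676}{\frac{1}{292} \cdot 541} = - \frac{468737}{359240} + \frac{130676}{\frac{541}{292}} = - \frac{468737}{359240} + 130676 \cdot \frac{292}{541} = - \frac{468737}{359240} + \frac{38157392}{541} = \frac{13707407915363}{194348840}$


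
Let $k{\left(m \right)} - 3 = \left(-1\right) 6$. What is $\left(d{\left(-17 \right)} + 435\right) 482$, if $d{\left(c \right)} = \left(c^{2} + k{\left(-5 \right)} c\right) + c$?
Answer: $365356$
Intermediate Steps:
$k{\left(m \right)} = -3$ ($k{\left(m \right)} = 3 - 6 = -3$)
$d{\left(c \right)} = c^{2} - 2 c$ ($d{\left(c \right)} = \left(c^{2} - 3 c\right) + c = c^{2} - 2 c$)
$\left(d{\left(-17 \right)} + 435\right) 482 = \left(- 17 \left(-2 - 17\right) + 435\right) 482 = \left(\left(-17\right) \left(-19\right) + 435\right) 482 = \left(323 + 435\right) 482 = 758 \cdot 482 = 365356$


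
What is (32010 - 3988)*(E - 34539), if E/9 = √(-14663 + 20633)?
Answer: -967851858 + 252198*√5970 ≈ -9.4837e+8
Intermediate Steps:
E = 9*√5970 (E = 9*√(-14663 + 20633) = 9*√5970 ≈ 695.39)
(32010 - 3988)*(E - 34539) = (32010 - 3988)*(9*√5970 - 34539) = 28022*(-34539 + 9*√5970) = -967851858 + 252198*√5970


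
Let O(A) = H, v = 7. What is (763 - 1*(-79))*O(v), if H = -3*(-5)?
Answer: 12630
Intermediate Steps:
H = 15
O(A) = 15
(763 - 1*(-79))*O(v) = (763 - 1*(-79))*15 = (763 + 79)*15 = 842*15 = 12630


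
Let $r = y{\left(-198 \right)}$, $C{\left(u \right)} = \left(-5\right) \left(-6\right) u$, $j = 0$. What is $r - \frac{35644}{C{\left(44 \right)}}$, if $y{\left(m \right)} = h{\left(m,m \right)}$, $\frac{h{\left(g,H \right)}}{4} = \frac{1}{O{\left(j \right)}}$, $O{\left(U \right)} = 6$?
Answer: $- \frac{2897}{110} \approx -26.336$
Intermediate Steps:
$h{\left(g,H \right)} = \frac{2}{3}$ ($h{\left(g,H \right)} = \frac{4}{6} = 4 \cdot \frac{1}{6} = \frac{2}{3}$)
$C{\left(u \right)} = 30 u$
$y{\left(m \right)} = \frac{2}{3}$
$r = \frac{2}{3} \approx 0.66667$
$r - \frac{35644}{C{\left(44 \right)}} = \frac{2}{3} - \frac{35644}{30 \cdot 44} = \frac{2}{3} - \frac{35644}{1320} = \frac{2}{3} - 35644 \cdot \frac{1}{1320} = \frac{2}{3} - \frac{8911}{330} = - \frac{2897}{110}$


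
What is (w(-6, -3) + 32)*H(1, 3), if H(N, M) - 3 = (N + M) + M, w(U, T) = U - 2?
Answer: 240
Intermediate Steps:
w(U, T) = -2 + U
H(N, M) = 3 + N + 2*M (H(N, M) = 3 + ((N + M) + M) = 3 + ((M + N) + M) = 3 + (N + 2*M) = 3 + N + 2*M)
(w(-6, -3) + 32)*H(1, 3) = ((-2 - 6) + 32)*(3 + 1 + 2*3) = (-8 + 32)*(3 + 1 + 6) = 24*10 = 240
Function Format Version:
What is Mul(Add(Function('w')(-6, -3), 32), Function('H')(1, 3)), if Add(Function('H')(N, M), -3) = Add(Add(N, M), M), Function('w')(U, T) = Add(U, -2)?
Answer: 240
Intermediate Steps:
Function('w')(U, T) = Add(-2, U)
Function('H')(N, M) = Add(3, N, Mul(2, M)) (Function('H')(N, M) = Add(3, Add(Add(N, M), M)) = Add(3, Add(Add(M, N), M)) = Add(3, Add(N, Mul(2, M))) = Add(3, N, Mul(2, M)))
Mul(Add(Function('w')(-6, -3), 32), Function('H')(1, 3)) = Mul(Add(Add(-2, -6), 32), Add(3, 1, Mul(2, 3))) = Mul(Add(-8, 32), Add(3, 1, 6)) = Mul(24, 10) = 240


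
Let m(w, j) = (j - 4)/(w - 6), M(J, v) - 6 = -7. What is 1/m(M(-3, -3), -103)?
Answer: 7/107 ≈ 0.065421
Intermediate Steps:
M(J, v) = -1 (M(J, v) = 6 - 7 = -1)
m(w, j) = (-4 + j)/(-6 + w)
1/m(M(-3, -3), -103) = 1/((-4 - 103)/(-6 - 1)) = 1/(-107/(-7)) = 1/(-⅐*(-107)) = 1/(107/7) = 7/107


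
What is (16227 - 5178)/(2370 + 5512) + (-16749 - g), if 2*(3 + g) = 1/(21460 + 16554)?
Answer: -5017122810863/299626348 ≈ -16745.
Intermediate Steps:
g = -228083/76028 (g = -3 + 1/(2*(21460 + 16554)) = -3 + (1/2)/38014 = -3 + (1/2)*(1/38014) = -3 + 1/76028 = -228083/76028 ≈ -3.0000)
(16227 - 5178)/(2370 + 5512) + (-16749 - g) = (16227 - 5178)/(2370 + 5512) + (-16749 - 1*(-228083/76028)) = 11049/7882 + (-16749 + 228083/76028) = 11049*(1/7882) - 1273164889/76028 = 11049/7882 - 1273164889/76028 = -5017122810863/299626348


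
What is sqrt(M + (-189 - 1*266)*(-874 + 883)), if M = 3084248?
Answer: sqrt(3080153) ≈ 1755.0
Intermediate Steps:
sqrt(M + (-189 - 1*266)*(-874 + 883)) = sqrt(3084248 + (-189 - 1*266)*(-874 + 883)) = sqrt(3084248 + (-189 - 266)*9) = sqrt(3084248 - 455*9) = sqrt(3084248 - 4095) = sqrt(3080153)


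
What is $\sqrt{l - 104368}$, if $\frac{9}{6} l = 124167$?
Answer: $i \sqrt{21590} \approx 146.94 i$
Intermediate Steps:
$l = 82778$ ($l = \frac{2}{3} \cdot 124167 = 82778$)
$\sqrt{l - 104368} = \sqrt{82778 - 104368} = \sqrt{-21590} = i \sqrt{21590}$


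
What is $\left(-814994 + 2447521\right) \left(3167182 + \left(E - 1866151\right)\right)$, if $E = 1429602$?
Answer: $4457832099591$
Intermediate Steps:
$\left(-814994 + 2447521\right) \left(3167182 + \left(E - 1866151\right)\right) = \left(-814994 + 2447521\right) \left(3167182 + \left(1429602 - 1866151\right)\right) = 1632527 \left(3167182 + \left(1429602 - 1866151\right)\right) = 1632527 \left(3167182 - 436549\right) = 1632527 \cdot 2730633 = 4457832099591$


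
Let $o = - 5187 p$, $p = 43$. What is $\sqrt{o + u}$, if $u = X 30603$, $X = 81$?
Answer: $\sqrt{2255802} \approx 1501.9$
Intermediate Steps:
$o = -223041$ ($o = \left(-5187\right) 43 = -223041$)
$u = 2478843$ ($u = 81 \cdot 30603 = 2478843$)
$\sqrt{o + u} = \sqrt{-223041 + 2478843} = \sqrt{2255802}$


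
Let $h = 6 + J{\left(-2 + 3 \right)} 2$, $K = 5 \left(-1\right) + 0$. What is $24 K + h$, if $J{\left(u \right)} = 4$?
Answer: $-106$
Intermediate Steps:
$K = -5$ ($K = -5 + 0 = -5$)
$h = 14$ ($h = 6 + 4 \cdot 2 = 6 + 8 = 14$)
$24 K + h = 24 \left(-5\right) + 14 = -120 + 14 = -106$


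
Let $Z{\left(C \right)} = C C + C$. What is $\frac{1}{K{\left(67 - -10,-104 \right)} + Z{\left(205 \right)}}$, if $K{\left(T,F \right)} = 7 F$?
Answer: $\frac{1}{41502} \approx 2.4095 \cdot 10^{-5}$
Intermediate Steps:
$Z{\left(C \right)} = C + C^{2}$ ($Z{\left(C \right)} = C^{2} + C = C + C^{2}$)
$\frac{1}{K{\left(67 - -10,-104 \right)} + Z{\left(205 \right)}} = \frac{1}{7 \left(-104\right) + 205 \left(1 + 205\right)} = \frac{1}{-728 + 205 \cdot 206} = \frac{1}{-728 + 42230} = \frac{1}{41502}$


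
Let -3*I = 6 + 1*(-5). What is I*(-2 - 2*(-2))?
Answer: -2/3 ≈ -0.66667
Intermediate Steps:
I = -1/3 (I = -(6 + 1*(-5))/3 = -(6 - 5)/3 = -1/3*1 = -1/3 ≈ -0.33333)
I*(-2 - 2*(-2)) = -(-2 - 2*(-2))/3 = -(-2 - 1*(-4))/3 = -(-2 + 4)/3 = -1/3*2 = -2/3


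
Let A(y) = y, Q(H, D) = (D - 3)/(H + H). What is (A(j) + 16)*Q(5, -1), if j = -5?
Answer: -22/5 ≈ -4.4000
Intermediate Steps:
Q(H, D) = (-3 + D)/(2*H) (Q(H, D) = (-3 + D)/((2*H)) = (-3 + D)*(1/(2*H)) = (-3 + D)/(2*H))
(A(j) + 16)*Q(5, -1) = (-5 + 16)*((½)*(-3 - 1)/5) = 11*((½)*(⅕)*(-4)) = 11*(-⅖) = -22/5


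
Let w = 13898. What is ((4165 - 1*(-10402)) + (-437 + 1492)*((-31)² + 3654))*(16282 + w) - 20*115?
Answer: 147380768260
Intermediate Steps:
((4165 - 1*(-10402)) + (-437 + 1492)*((-31)² + 3654))*(16282 + w) - 20*115 = ((4165 - 1*(-10402)) + (-437 + 1492)*((-31)² + 3654))*(16282 + 13898) - 20*115 = ((4165 + 10402) + 1055*(961 + 3654))*30180 - 1*2300 = (14567 + 1055*4615)*30180 - 2300 = (14567 + 4868825)*30180 - 2300 = 4883392*30180 - 2300 = 147380770560 - 2300 = 147380768260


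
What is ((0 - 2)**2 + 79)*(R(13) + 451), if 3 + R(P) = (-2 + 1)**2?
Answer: 37267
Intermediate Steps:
R(P) = -2 (R(P) = -3 + (-2 + 1)**2 = -3 + (-1)**2 = -3 + 1 = -2)
((0 - 2)**2 + 79)*(R(13) + 451) = ((0 - 2)**2 + 79)*(-2 + 451) = ((-2)**2 + 79)*449 = (4 + 79)*449 = 83*449 = 37267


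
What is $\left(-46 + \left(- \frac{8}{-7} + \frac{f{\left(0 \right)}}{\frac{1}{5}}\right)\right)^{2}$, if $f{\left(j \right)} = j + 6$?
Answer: $\frac{10816}{49} \approx 220.73$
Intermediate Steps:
$f{\left(j \right)} = 6 + j$
$\left(-46 + \left(- \frac{8}{-7} + \frac{f{\left(0 \right)}}{\frac{1}{5}}\right)\right)^{2} = \left(-46 - \left(- \frac{8}{7} - \frac{6 + 0}{\frac{1}{5}}\right)\right)^{2} = \left(-46 - \left(- \frac{8}{7} - 6 \frac{1}{\frac{1}{5}}\right)\right)^{2} = \left(-46 + \left(\frac{8}{7} + 6 \cdot 5\right)\right)^{2} = \left(-46 + \left(\frac{8}{7} + 30\right)\right)^{2} = \left(-46 + \frac{218}{7}\right)^{2} = \left(- \frac{104}{7}\right)^{2} = \frac{10816}{49}$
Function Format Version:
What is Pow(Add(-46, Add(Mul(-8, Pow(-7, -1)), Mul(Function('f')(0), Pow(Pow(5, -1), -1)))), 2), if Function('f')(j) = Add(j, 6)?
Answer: Rational(10816, 49) ≈ 220.73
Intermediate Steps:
Function('f')(j) = Add(6, j)
Pow(Add(-46, Add(Mul(-8, Pow(-7, -1)), Mul(Function('f')(0), Pow(Pow(5, -1), -1)))), 2) = Pow(Add(-46, Add(Mul(-8, Pow(-7, -1)), Mul(Add(6, 0), Pow(Pow(5, -1), -1)))), 2) = Pow(Add(-46, Add(Mul(-8, Rational(-1, 7)), Mul(6, Pow(Rational(1, 5), -1)))), 2) = Pow(Add(-46, Add(Rational(8, 7), Mul(6, 5))), 2) = Pow(Add(-46, Add(Rational(8, 7), 30)), 2) = Pow(Add(-46, Rational(218, 7)), 2) = Pow(Rational(-104, 7), 2) = Rational(10816, 49)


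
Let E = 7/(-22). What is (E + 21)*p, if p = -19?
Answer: -8645/22 ≈ -392.95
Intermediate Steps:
E = -7/22 (E = 7*(-1/22) = -7/22 ≈ -0.31818)
(E + 21)*p = (-7/22 + 21)*(-19) = (455/22)*(-19) = -8645/22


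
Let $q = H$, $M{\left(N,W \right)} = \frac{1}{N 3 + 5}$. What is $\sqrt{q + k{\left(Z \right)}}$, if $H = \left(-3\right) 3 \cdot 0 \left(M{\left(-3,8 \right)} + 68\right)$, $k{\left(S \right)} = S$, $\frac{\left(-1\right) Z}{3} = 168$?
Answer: $6 i \sqrt{14} \approx 22.45 i$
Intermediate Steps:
$Z = -504$ ($Z = \left(-3\right) 168 = -504$)
$M{\left(N,W \right)} = \frac{1}{5 + 3 N}$ ($M{\left(N,W \right)} = \frac{1}{3 N + 5} = \frac{1}{5 + 3 N}$)
$H = 0$ ($H = \left(-3\right) 3 \cdot 0 \left(\frac{1}{5 + 3 \left(-3\right)} + 68\right) = \left(-9\right) 0 \left(\frac{1}{5 - 9} + 68\right) = 0 \left(\frac{1}{-4} + 68\right) = 0 \left(- \frac{1}{4} + 68\right) = 0 \cdot \frac{271}{4} = 0$)
$q = 0$
$\sqrt{q + k{\left(Z \right)}} = \sqrt{0 - 504} = \sqrt{-504} = 6 i \sqrt{14}$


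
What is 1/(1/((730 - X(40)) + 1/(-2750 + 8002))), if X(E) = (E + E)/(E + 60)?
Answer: 19148797/26260 ≈ 729.20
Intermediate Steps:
X(E) = 2*E/(60 + E) (X(E) = (2*E)/(60 + E) = 2*E/(60 + E))
1/(1/((730 - X(40)) + 1/(-2750 + 8002))) = 1/(1/((730 - 2*40/(60 + 40)) + 1/(-2750 + 8002))) = 1/(1/((730 - 2*40/100) + 1/5252)) = 1/(1/((730 - 1*4/5) + 1/5252)) = 1/(1/((730 - 4/5) + 1/5252)) = 1/(1/(3646/5 + 1/5252)) = 1/(1/(19148797/26260)) = 1/(26260/19148797) = 19148797/26260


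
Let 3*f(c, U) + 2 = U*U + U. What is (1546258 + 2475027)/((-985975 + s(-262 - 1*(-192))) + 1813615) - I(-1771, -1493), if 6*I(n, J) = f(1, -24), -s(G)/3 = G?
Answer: -12764479/496710 ≈ -25.698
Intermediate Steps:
s(G) = -3*G
f(c, U) = -⅔ + U/3 + U²/3 (f(c, U) = -⅔ + (U*U + U)/3 = -⅔ + (U² + U)/3 = -⅔ + (U + U²)/3 = -⅔ + (U/3 + U²/3) = -⅔ + U/3 + U²/3)
I(n, J) = 275/9 (I(n, J) = (-⅔ + (⅓)*(-24) + (⅓)*(-24)²)/6 = (-⅔ - 8 + (⅓)*576)/6 = (-⅔ - 8 + 192)/6 = (⅙)*(550/3) = 275/9)
(1546258 + 2475027)/((-985975 + s(-262 - 1*(-192))) + 1813615) - I(-1771, -1493) = (1546258 + 2475027)/((-985975 - 3*(-262 - 1*(-192))) + 1813615) - 1*275/9 = 4021285/((-985975 - 3*(-262 + 192)) + 1813615) - 275/9 = 4021285/((-985975 - 3*(-70)) + 1813615) - 275/9 = 4021285/((-985975 + 210) + 1813615) - 275/9 = 4021285/(-985765 + 1813615) - 275/9 = 4021285/827850 - 275/9 = 4021285*(1/827850) - 275/9 = 804257/165570 - 275/9 = -12764479/496710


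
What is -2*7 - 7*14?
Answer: -112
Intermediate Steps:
-2*7 - 7*14 = -14 - 98 = -112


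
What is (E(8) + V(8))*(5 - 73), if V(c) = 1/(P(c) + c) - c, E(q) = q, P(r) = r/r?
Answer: -68/9 ≈ -7.5556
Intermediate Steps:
P(r) = 1
V(c) = 1/(1 + c) - c
(E(8) + V(8))*(5 - 73) = (8 + (1 - 1*8 - 1*8²)/(1 + 8))*(5 - 73) = (8 + (1 - 8 - 1*64)/9)*(-68) = (8 + (1 - 8 - 64)/9)*(-68) = (8 + (⅑)*(-71))*(-68) = (8 - 71/9)*(-68) = (⅑)*(-68) = -68/9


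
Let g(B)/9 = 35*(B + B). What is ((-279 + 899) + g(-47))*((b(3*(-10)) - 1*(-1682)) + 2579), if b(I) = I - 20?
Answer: -122076890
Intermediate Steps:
b(I) = -20 + I
g(B) = 630*B (g(B) = 9*(35*(B + B)) = 9*(35*(2*B)) = 9*(70*B) = 630*B)
((-279 + 899) + g(-47))*((b(3*(-10)) - 1*(-1682)) + 2579) = ((-279 + 899) + 630*(-47))*(((-20 + 3*(-10)) - 1*(-1682)) + 2579) = (620 - 29610)*(((-20 - 30) + 1682) + 2579) = -28990*((-50 + 1682) + 2579) = -28990*(1632 + 2579) = -28990*4211 = -122076890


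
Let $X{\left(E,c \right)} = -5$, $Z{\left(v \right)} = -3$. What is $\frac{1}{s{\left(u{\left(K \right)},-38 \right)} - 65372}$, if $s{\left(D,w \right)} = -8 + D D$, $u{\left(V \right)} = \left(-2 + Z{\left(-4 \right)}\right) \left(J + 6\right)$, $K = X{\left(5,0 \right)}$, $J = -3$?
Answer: $- \frac{1}{65155} \approx -1.5348 \cdot 10^{-5}$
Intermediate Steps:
$K = -5$
$u{\left(V \right)} = -15$ ($u{\left(V \right)} = \left(-2 - 3\right) \left(-3 + 6\right) = \left(-5\right) 3 = -15$)
$s{\left(D,w \right)} = -8 + D^{2}$
$\frac{1}{s{\left(u{\left(K \right)},-38 \right)} - 65372} = \frac{1}{\left(-8 + \left(-15\right)^{2}\right) - 65372} = \frac{1}{\left(-8 + 225\right) - 65372} = \frac{1}{217 - 65372} = \frac{1}{-65155} = - \frac{1}{65155}$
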